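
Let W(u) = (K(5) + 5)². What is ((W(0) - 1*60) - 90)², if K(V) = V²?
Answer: 562500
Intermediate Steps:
W(u) = 900 (W(u) = (5² + 5)² = (25 + 5)² = 30² = 900)
((W(0) - 1*60) - 90)² = ((900 - 1*60) - 90)² = ((900 - 60) - 90)² = (840 - 90)² = 750² = 562500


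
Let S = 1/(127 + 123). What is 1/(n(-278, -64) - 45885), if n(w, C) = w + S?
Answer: -250/11540749 ≈ -2.1662e-5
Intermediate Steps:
S = 1/250 ≈ 0.0040000
n(w, C) = 1/250 + w (n(w, C) = w + 1/250 = 1/250 + w)
1/(n(-278, -64) - 45885) = 1/((1/250 - 278) - 45885) = 1/(-69499/250 - 45885) = 1/(-11540749/250) = -250/11540749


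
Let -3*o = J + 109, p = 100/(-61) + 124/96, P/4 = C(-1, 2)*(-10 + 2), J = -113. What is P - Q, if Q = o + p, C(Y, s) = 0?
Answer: -481/488 ≈ -0.98566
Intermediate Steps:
P = 0 (P = 4*(0*(-10 + 2)) = 4*(0*(-8)) = 4*0 = 0)
p = -509/1464 (p = 100*(-1/61) + 124*(1/96) = -100/61 + 31/24 = -509/1464 ≈ -0.34768)
o = 4/3 (o = -(-113 + 109)/3 = -1/3*(-4) = 4/3 ≈ 1.3333)
Q = 481/488 (Q = 4/3 - 509/1464 = 481/488 ≈ 0.98566)
P - Q = 0 - 1*481/488 = 0 - 481/488 = -481/488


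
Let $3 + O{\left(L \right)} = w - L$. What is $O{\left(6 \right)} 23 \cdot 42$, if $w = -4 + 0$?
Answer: $-12558$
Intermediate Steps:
$w = -4$
$O{\left(L \right)} = -7 - L$ ($O{\left(L \right)} = -3 - \left(4 + L\right) = -7 - L$)
$O{\left(6 \right)} 23 \cdot 42 = \left(-7 - 6\right) 23 \cdot 42 = \left(-13\right) 23 \cdot 42 = \left(-299\right) 42 = -12558$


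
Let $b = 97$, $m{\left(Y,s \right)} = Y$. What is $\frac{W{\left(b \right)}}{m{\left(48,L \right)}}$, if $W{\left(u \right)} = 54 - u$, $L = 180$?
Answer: $- \frac{43}{48} \approx -0.89583$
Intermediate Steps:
$\frac{W{\left(b \right)}}{m{\left(48,L \right)}} = \frac{54 - 97}{48} = \left(54 - 97\right) \frac{1}{48} = \left(-43\right) \frac{1}{48} = - \frac{43}{48}$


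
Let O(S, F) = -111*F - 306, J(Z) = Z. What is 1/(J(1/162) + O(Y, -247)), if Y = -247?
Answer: 162/4391983 ≈ 3.6885e-5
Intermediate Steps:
O(S, F) = -306 - 111*F
1/(J(1/162) + O(Y, -247)) = 1/(1/162 + (-306 - 111*(-247))) = 1/(1/162 + (-306 + 27417)) = 1/(1/162 + 27111) = 1/(4391983/162) = 162/4391983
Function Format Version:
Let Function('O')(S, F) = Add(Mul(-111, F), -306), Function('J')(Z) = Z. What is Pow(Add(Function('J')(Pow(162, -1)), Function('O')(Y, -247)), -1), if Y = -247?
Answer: Rational(162, 4391983) ≈ 3.6885e-5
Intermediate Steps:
Function('O')(S, F) = Add(-306, Mul(-111, F))
Pow(Add(Function('J')(Pow(162, -1)), Function('O')(Y, -247)), -1) = Pow(Add(Pow(162, -1), Add(-306, Mul(-111, -247))), -1) = Pow(Add(Rational(1, 162), Add(-306, 27417)), -1) = Pow(Add(Rational(1, 162), 27111), -1) = Pow(Rational(4391983, 162), -1) = Rational(162, 4391983)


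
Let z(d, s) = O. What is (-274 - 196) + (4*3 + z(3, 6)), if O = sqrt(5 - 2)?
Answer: -458 + sqrt(3) ≈ -456.27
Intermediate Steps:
O = sqrt(3) ≈ 1.7320
z(d, s) = sqrt(3)
(-274 - 196) + (4*3 + z(3, 6)) = (-274 - 196) + (4*3 + sqrt(3)) = -470 + (12 + sqrt(3)) = -458 + sqrt(3)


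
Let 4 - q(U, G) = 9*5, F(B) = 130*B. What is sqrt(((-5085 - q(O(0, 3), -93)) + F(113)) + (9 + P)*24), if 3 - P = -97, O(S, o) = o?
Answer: sqrt(12262) ≈ 110.73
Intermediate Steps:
P = 100 (P = 3 - 1*(-97) = 3 + 97 = 100)
q(U, G) = -41 (q(U, G) = 4 - 9*5 = 4 - 1*45 = 4 - 45 = -41)
sqrt(((-5085 - q(O(0, 3), -93)) + F(113)) + (9 + P)*24) = sqrt(((-5085 - 1*(-41)) + 130*113) + (9 + 100)*24) = sqrt(((-5085 + 41) + 14690) + 109*24) = sqrt((-5044 + 14690) + 2616) = sqrt(9646 + 2616) = sqrt(12262)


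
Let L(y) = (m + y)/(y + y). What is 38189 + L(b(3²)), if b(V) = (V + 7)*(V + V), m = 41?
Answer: 21997193/576 ≈ 38190.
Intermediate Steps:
b(V) = 2*V*(7 + V) (b(V) = (7 + V)*(2*V) = 2*V*(7 + V))
L(y) = (41 + y)/(2*y) (L(y) = (41 + y)/(y + y) = (41 + y)/((2*y)) = (41 + y)*(1/(2*y)) = (41 + y)/(2*y))
38189 + L(b(3²)) = 38189 + (41 + 2*3²*(7 + 3²))/(2*((2*3²*(7 + 3²)))) = 38189 + (41 + 2*9*(7 + 9))/(2*((2*9*(7 + 9)))) = 38189 + (41 + 2*9*16)/(2*((2*9*16))) = 38189 + (½)*(41 + 288)/288 = 38189 + (½)*(1/288)*329 = 38189 + 329/576 = 21997193/576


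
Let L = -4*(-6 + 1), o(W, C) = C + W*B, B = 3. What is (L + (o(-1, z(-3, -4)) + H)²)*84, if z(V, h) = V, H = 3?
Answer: 2436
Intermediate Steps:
o(W, C) = C + 3*W (o(W, C) = C + W*3 = C + 3*W)
L = 20 (L = -4*(-5) = 20)
(L + (o(-1, z(-3, -4)) + H)²)*84 = (20 + ((-3 + 3*(-1)) + 3)²)*84 = (20 + ((-3 - 3) + 3)²)*84 = (20 + (-6 + 3)²)*84 = (20 + (-3)²)*84 = (20 + 9)*84 = 29*84 = 2436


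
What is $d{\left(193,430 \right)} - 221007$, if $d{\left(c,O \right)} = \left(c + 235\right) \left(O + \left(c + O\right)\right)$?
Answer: $229677$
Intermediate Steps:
$d{\left(c,O \right)} = \left(235 + c\right) \left(c + 2 O\right)$ ($d{\left(c,O \right)} = \left(235 + c\right) \left(O + \left(O + c\right)\right) = \left(235 + c\right) \left(c + 2 O\right)$)
$d{\left(193,430 \right)} - 221007 = \left(193^{2} + 235 \cdot 193 + 470 \cdot 430 + 2 \cdot 430 \cdot 193\right) - 221007 = \left(37249 + 45355 + 202100 + 165980\right) - 221007 = 450684 - 221007 = 229677$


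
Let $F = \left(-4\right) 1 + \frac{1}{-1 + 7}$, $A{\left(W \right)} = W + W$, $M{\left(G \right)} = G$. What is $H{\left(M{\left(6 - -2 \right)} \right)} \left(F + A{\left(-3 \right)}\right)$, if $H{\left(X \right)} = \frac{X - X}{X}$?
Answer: $0$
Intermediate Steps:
$A{\left(W \right)} = 2 W$
$F = - \frac{23}{6}$ ($F = -4 + \frac{1}{6} = - \frac{23}{6} \approx -3.8333$)
$H{\left(X \right)} = 0$ ($H{\left(X \right)} = \frac{0}{X} = 0$)
$H{\left(M{\left(6 - -2 \right)} \right)} \left(F + A{\left(-3 \right)}\right) = 0 \left(- \frac{23}{6} + 2 \left(-3\right)\right) = 0 \left(- \frac{23}{6} - 6\right) = 0 \left(- \frac{59}{6}\right) = 0$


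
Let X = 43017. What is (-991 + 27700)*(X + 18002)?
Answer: 1629756471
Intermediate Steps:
(-991 + 27700)*(X + 18002) = (-991 + 27700)*(43017 + 18002) = 26709*61019 = 1629756471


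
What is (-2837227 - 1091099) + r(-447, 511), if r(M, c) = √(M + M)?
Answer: -3928326 + I*√894 ≈ -3.9283e+6 + 29.9*I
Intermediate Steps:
r(M, c) = √2*√M (r(M, c) = √(2*M) = √2*√M)
(-2837227 - 1091099) + r(-447, 511) = (-2837227 - 1091099) + √2*√(-447) = -3928326 + √2*(I*√447) = -3928326 + I*√894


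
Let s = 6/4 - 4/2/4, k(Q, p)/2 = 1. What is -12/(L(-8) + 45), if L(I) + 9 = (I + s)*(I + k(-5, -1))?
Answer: -2/13 ≈ -0.15385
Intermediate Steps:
k(Q, p) = 2 (k(Q, p) = 2*1 = 2)
s = 1 (s = 6*(1/4) - 4*1/2*(1/4) = 3/2 - 2*1/4 = 3/2 - 1/2 = 1)
L(I) = -9 + (1 + I)*(2 + I) (L(I) = -9 + (I + 1)*(I + 2) = -9 + (1 + I)*(2 + I))
-12/(L(-8) + 45) = -12/((-7 + (-8)**2 + 3*(-8)) + 45) = -12/((-7 + 64 - 24) + 45) = -12/(33 + 45) = -12/78 = (1/78)*(-12) = -2/13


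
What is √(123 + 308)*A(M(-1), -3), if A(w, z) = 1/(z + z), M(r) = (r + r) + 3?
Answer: -√431/6 ≈ -3.4601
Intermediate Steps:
M(r) = 3 + 2*r (M(r) = 2*r + 3 = 3 + 2*r)
A(w, z) = 1/(2*z)
√(123 + 308)*A(M(-1), -3) = √(123 + 308)*((½)/(-3)) = √431*((½)*(-⅓)) = √431*(-⅙) = -√431/6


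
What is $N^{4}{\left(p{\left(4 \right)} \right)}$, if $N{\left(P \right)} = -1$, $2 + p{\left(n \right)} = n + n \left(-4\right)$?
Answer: $1$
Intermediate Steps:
$p{\left(n \right)} = -2 - 3 n$ ($p{\left(n \right)} = -2 + \left(n + n \left(-4\right)\right) = -2 + \left(n - 4 n\right) = -2 - 3 n$)
$N^{4}{\left(p{\left(4 \right)} \right)} = \left(-1\right)^{4} = 1$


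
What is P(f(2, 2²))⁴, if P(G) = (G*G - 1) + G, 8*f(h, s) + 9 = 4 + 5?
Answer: 1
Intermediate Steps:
f(h, s) = 0 (f(h, s) = -9/8 + (4 + 5)/8 = -9/8 + (⅛)*9 = -9/8 + 9/8 = 0)
P(G) = -1 + G + G² (P(G) = (G² - 1) + G = (-1 + G²) + G = -1 + G + G²)
P(f(2, 2²))⁴ = (-1 + 0 + 0²)⁴ = (-1 + 0 + 0)⁴ = (-1)⁴ = 1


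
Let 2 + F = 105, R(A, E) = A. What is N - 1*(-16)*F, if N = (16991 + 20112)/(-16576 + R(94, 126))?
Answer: 27125233/16482 ≈ 1645.7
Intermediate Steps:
F = 103 (F = -2 + 105 = 103)
N = -37103/16482 (N = (16991 + 20112)/(-16576 + 94) = 37103/(-16482) = 37103*(-1/16482) = -37103/16482 ≈ -2.2511)
N - 1*(-16)*F = -37103/16482 - 1*(-16)*103 = -37103/16482 - (-16)*103 = -37103/16482 - 1*(-1648) = -37103/16482 + 1648 = 27125233/16482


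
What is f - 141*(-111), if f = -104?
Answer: 15547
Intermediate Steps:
f - 141*(-111) = -104 - 141*(-111) = -104 + 15651 = 15547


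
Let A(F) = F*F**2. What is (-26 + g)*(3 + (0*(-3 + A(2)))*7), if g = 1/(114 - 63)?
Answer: -1325/17 ≈ -77.941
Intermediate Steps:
A(F) = F**3
g = 1/51 ≈ 0.019608
(-26 + g)*(3 + (0*(-3 + A(2)))*7) = (-26 + 1/51)*(3 + (0*(-3 + 2**3))*7) = -1325*(3 + (0*(-3 + 8))*7)/51 = -1325*(3 + (0*5)*7)/51 = -1325*(3 + 0*7)/51 = -1325*(3 + 0)/51 = -1325/51*3 = -1325/17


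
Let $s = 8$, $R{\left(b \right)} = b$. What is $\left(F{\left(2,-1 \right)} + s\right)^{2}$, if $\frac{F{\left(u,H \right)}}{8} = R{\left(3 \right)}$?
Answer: $1024$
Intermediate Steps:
$F{\left(u,H \right)} = 24$ ($F{\left(u,H \right)} = 8 \cdot 3 = 24$)
$\left(F{\left(2,-1 \right)} + s\right)^{2} = \left(24 + 8\right)^{2} = 32^{2} = 1024$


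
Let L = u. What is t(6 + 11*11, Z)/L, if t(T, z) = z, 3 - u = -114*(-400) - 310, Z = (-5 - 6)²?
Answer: -11/4117 ≈ -0.0026718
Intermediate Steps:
Z = 121 (Z = (-11)² = 121)
u = -45287 (u = 3 - (-114*(-400) - 310) = 3 - (45600 - 310) = 3 - 1*45290 = 3 - 45290 = -45287)
L = -45287
t(6 + 11*11, Z)/L = 121/(-45287) = 121*(-1/45287) = -11/4117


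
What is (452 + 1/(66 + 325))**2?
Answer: 31234553289/152881 ≈ 2.0431e+5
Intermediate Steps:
(452 + 1/(66 + 325))**2 = (452 + 1/391)**2 = (176733/391)**2 = 31234553289/152881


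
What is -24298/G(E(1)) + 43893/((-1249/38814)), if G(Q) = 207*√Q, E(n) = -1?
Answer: -1703662902/1249 + 24298*I/207 ≈ -1.364e+6 + 117.38*I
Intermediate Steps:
-24298/G(E(1)) + 43893/((-1249/38814)) = -24298*(-I/207) + 43893/((-1249/38814)) = -24298*(-I/207) + 43893/((-1249*1/38814)) = -(-24298)*I/207 + 43893/(-1249/38814) = 24298*I/207 + 43893*(-38814/1249) = 24298*I/207 - 1703662902/1249 = -1703662902/1249 + 24298*I/207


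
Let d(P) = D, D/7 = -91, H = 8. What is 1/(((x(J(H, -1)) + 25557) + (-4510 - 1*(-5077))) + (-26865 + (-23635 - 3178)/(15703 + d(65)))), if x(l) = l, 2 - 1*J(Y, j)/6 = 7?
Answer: -15066/11642699 ≈ -0.0012940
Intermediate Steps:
J(Y, j) = -30 (J(Y, j) = 12 - 6*7 = 12 - 42 = -30)
D = -637 (D = 7*(-91) = -637)
d(P) = -637
1/(((x(J(H, -1)) + 25557) + (-4510 - 1*(-5077))) + (-26865 + (-23635 - 3178)/(15703 + d(65)))) = 1/(((-30 + 25557) + (-4510 - 1*(-5077))) + (-26865 + (-23635 - 3178)/(15703 - 637))) = 1/((25527 + (-4510 + 5077)) + (-26865 - 26813/15066)) = 1/((25527 + 567) + (-26865 - 26813*1/15066)) = 1/(26094 + (-26865 - 26813/15066)) = 1/(26094 - 404774903/15066) = 1/(-11642699/15066) = -15066/11642699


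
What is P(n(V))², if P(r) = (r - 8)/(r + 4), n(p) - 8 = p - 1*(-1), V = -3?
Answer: 1/25 ≈ 0.040000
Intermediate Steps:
n(p) = 9 + p (n(p) = 8 + (p - 1*(-1)) = 8 + (p + 1) = 8 + (1 + p) = 9 + p)
P(r) = (-8 + r)/(4 + r)
P(n(V))² = ((-8 + (9 - 3))/(4 + (9 - 3)))² = ((-8 + 6)/(4 + 6))² = (-2/10)² = ((⅒)*(-2))² = (-⅕)² = 1/25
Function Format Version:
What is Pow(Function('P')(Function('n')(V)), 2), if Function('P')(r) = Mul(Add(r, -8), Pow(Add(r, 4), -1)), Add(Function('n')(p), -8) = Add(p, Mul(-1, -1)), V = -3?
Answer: Rational(1, 25) ≈ 0.040000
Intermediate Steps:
Function('n')(p) = Add(9, p) (Function('n')(p) = Add(8, Add(p, Mul(-1, -1))) = Add(8, Add(p, 1)) = Add(8, Add(1, p)) = Add(9, p))
Function('P')(r) = Mul(Pow(Add(4, r), -1), Add(-8, r)) (Function('P')(r) = Mul(Add(-8, r), Pow(Add(4, r), -1)) = Mul(Pow(Add(4, r), -1), Add(-8, r)))
Pow(Function('P')(Function('n')(V)), 2) = Pow(Mul(Pow(Add(4, Add(9, -3)), -1), Add(-8, Add(9, -3))), 2) = Pow(Mul(Pow(Add(4, 6), -1), Add(-8, 6)), 2) = Pow(Mul(Pow(10, -1), -2), 2) = Pow(Mul(Rational(1, 10), -2), 2) = Pow(Rational(-1, 5), 2) = Rational(1, 25)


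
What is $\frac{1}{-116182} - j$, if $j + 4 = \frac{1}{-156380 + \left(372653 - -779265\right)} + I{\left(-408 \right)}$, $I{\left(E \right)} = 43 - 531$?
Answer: $\frac{14226622019738}{28915898979} \approx 492.0$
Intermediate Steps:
$I{\left(E \right)} = -488$ ($I{\left(E \right)} = 43 - 531 = -488$)
$j = - \frac{489804695}{995538}$ ($j = -4 - \left(488 - \frac{1}{-156380 + \left(372653 - -779265\right)}\right) = -4 - \left(488 - \frac{1}{-156380 + \left(372653 + 779265\right)}\right) = -4 - \left(488 - \frac{1}{-156380 + 1151918}\right) = -4 - \left(488 - \frac{1}{995538}\right) = -4 + \left(\frac{1}{995538} - 488\right) = -4 - \frac{485822543}{995538} = - \frac{489804695}{995538} \approx -492.0$)
$\frac{1}{-116182} - j = \frac{1}{-116182} - - \frac{489804695}{995538} = - \frac{1}{116182} + \frac{489804695}{995538} = \frac{14226622019738}{28915898979}$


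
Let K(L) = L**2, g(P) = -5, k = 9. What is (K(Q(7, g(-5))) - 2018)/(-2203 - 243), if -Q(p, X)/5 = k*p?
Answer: -97207/2446 ≈ -39.741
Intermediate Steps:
Q(p, X) = -45*p
(K(Q(7, g(-5))) - 2018)/(-2203 - 243) = ((-45*7)**2 - 2018)/(-2203 - 243) = ((-315)**2 - 2018)/(-2446) = (99225 - 2018)*(-1/2446) = 97207*(-1/2446) = -97207/2446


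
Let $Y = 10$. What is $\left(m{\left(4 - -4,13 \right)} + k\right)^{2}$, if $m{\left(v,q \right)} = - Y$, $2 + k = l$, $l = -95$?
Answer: $11449$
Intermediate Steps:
$k = -97$ ($k = -2 - 95 = -97$)
$m{\left(v,q \right)} = -10$ ($m{\left(v,q \right)} = \left(-1\right) 10 = -10$)
$\left(m{\left(4 - -4,13 \right)} + k\right)^{2} = \left(-10 - 97\right)^{2} = \left(-107\right)^{2} = 11449$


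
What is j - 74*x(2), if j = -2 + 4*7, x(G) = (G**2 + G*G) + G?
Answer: -714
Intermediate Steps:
x(G) = G + 2*G**2 (x(G) = (G**2 + G**2) + G = 2*G**2 + G = G + 2*G**2)
j = 26 (j = -2 + 28 = 26)
j - 74*x(2) = 26 - 148*(1 + 2*2) = 26 - 148*(1 + 4) = 26 - 148*5 = 26 - 74*10 = 26 - 740 = -714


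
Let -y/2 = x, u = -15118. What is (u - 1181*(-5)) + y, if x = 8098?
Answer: -25409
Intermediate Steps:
y = -16196 (y = -2*8098 = -16196)
(u - 1181*(-5)) + y = (-15118 - 1181*(-5)) - 16196 = (-15118 + 5905) - 16196 = -9213 - 16196 = -25409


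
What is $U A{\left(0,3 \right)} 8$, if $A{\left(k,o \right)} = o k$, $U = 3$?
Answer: $0$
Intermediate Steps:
$A{\left(k,o \right)} = k o$
$U A{\left(0,3 \right)} 8 = 3 \cdot 0 \cdot 3 \cdot 8 = 3 \cdot 0 \cdot 8 = 0 \cdot 8 = 0$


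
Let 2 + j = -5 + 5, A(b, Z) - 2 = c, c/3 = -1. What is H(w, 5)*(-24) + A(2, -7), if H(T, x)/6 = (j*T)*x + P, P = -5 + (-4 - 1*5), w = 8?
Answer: 13535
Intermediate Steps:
c = -3 (c = 3*(-1) = -3)
A(b, Z) = -1 (A(b, Z) = 2 - 3 = -1)
P = -14 (P = -5 + (-4 - 5) = -5 - 9 = -14)
j = -2 (j = -2 + (-5 + 5) = -2 + 0 = -2)
H(T, x) = -84 - 12*T*x (H(T, x) = 6*((-2*T)*x - 14) = 6*(-2*T*x - 14) = 6*(-14 - 2*T*x) = -84 - 12*T*x)
H(w, 5)*(-24) + A(2, -7) = (-84 - 12*8*5)*(-24) - 1 = (-84 - 480)*(-24) - 1 = -564*(-24) - 1 = 13536 - 1 = 13535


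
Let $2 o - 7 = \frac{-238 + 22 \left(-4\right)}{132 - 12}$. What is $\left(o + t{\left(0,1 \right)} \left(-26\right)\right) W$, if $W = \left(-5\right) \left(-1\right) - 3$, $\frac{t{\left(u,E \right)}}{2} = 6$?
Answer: $- \frac{37183}{60} \approx -619.72$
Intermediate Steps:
$t{\left(u,E \right)} = 12$ ($t{\left(u,E \right)} = 2 \cdot 6 = 12$)
$W = 2$ ($W = 5 - 3 = 2$)
$o = \frac{257}{120}$ ($o = \frac{7}{2} + \frac{\left(-238 + 22 \left(-4\right)\right) \frac{1}{132 - 12}}{2} = \frac{7}{2} + \frac{\left(-238 - 88\right) \frac{1}{120}}{2} = \frac{7}{2} + \frac{\left(-326\right) \frac{1}{120}}{2} = \frac{7}{2} + \frac{1}{2} \left(- \frac{163}{60}\right) = \frac{7}{2} - \frac{163}{120} = \frac{257}{120} \approx 2.1417$)
$\left(o + t{\left(0,1 \right)} \left(-26\right)\right) W = \left(\frac{257}{120} + 12 \left(-26\right)\right) 2 = \left(\frac{257}{120} - 312\right) 2 = \left(- \frac{37183}{120}\right) 2 = - \frac{37183}{60}$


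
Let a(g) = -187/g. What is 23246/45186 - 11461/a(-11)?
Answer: -15220046/22593 ≈ -673.66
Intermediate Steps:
23246/45186 - 11461/a(-11) = 23246/45186 - 11461/((-187/(-11))) = 23246*(1/45186) - 11461/((-187*(-1/11))) = 11623/22593 - 11461/17 = -15220046/22593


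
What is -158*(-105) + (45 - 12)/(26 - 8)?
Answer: 99551/6 ≈ 16592.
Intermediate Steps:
-158*(-105) + (45 - 12)/(26 - 8) = 16590 + 33/18 = 16590 + 33*(1/18) = 16590 + 11/6 = 99551/6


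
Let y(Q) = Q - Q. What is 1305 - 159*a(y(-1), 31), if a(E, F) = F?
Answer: -3624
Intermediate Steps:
y(Q) = 0
1305 - 159*a(y(-1), 31) = 1305 - 159*31 = 1305 - 4929 = -3624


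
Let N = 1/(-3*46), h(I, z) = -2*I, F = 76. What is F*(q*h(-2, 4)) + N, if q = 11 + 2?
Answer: 545375/138 ≈ 3952.0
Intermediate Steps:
q = 13
N = -1/138 (N = 1/(-138) = -1/138 ≈ -0.0072464)
F*(q*h(-2, 4)) + N = 76*(13*(-2*(-2))) - 1/138 = 76*(13*4) - 1/138 = 76*52 - 1/138 = 3952 - 1/138 = 545375/138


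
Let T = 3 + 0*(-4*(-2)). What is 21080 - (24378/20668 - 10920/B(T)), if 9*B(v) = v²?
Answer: 330675811/10334 ≈ 31999.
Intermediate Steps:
T = 3 (T = 3 + 0*8 = 3 + 0 = 3)
B(v) = v²/9
21080 - (24378/20668 - 10920/B(T)) = 21080 - (24378/20668 - 10920/1) = 21080 - (24378*(1/20668) - 10920/1) = 21080 - (12189/10334 - 10920/1) = 21080 - (12189/10334 - 10920*1) = 21080 - (12189/10334 - 10920) = 21080 - 1*(-112835091/10334) = 21080 + 112835091/10334 = 330675811/10334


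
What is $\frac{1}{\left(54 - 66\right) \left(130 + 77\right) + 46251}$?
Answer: $\frac{1}{43767} \approx 2.2848 \cdot 10^{-5}$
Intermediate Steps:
$\frac{1}{\left(54 - 66\right) \left(130 + 77\right) + 46251} = \frac{1}{\left(-12\right) 207 + 46251} = \frac{1}{-2484 + 46251} = \frac{1}{43767}$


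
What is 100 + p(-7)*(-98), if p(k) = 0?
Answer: 100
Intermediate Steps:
100 + p(-7)*(-98) = 100 + 0*(-98) = 100 + 0 = 100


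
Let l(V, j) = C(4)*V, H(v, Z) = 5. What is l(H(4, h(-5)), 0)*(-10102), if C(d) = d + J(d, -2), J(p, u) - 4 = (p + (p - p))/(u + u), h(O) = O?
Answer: -353570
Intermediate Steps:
J(p, u) = 4 + p/(2*u) (J(p, u) = 4 + (p + (p - p))/(u + u) = 4 + (p + 0)/((2*u)) = 4 + p*(1/(2*u)) = 4 + p/(2*u))
C(d) = 4 + 3*d/4 (C(d) = d + (4 + (½)*d/(-2)) = d + (4 + (½)*d*(-½)) = d + (4 - d/4) = 4 + 3*d/4)
l(V, j) = 7*V (l(V, j) = (4 + (¾)*4)*V = (4 + 3)*V = 7*V)
l(H(4, h(-5)), 0)*(-10102) = (7*5)*(-10102) = 35*(-10102) = -353570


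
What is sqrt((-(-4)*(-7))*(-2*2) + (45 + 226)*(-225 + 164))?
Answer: I*sqrt(16419) ≈ 128.14*I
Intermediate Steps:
sqrt((-(-4)*(-7))*(-2*2) + (45 + 226)*(-225 + 164)) = sqrt(-4*7*(-4) + 271*(-61)) = sqrt(-28*(-4) - 16531) = sqrt(112 - 16531) = sqrt(-16419) = I*sqrt(16419)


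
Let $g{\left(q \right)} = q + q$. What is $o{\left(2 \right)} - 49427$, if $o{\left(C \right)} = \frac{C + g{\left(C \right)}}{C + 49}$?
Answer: $- \frac{840257}{17} \approx -49427.0$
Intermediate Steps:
$g{\left(q \right)} = 2 q$
$o{\left(C \right)} = \frac{3 C}{49 + C}$ ($o{\left(C \right)} = \frac{C + 2 C}{C + 49} = \frac{3 C}{49 + C}$)
$o{\left(2 \right)} - 49427 = 3 \cdot 2 \frac{1}{49 + 2} - 49427 = 3 \cdot 2 \cdot \frac{1}{51} - 49427 = \frac{2}{17} - 49427 = - \frac{840257}{17}$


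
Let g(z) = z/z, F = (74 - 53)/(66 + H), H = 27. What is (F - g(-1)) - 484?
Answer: -15028/31 ≈ -484.77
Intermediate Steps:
F = 7/31 (F = (74 - 53)/(66 + 27) = 21/93 = 21*(1/93) = 7/31 ≈ 0.22581)
g(z) = 1
(F - g(-1)) - 484 = (7/31 - 1*1) - 484 = (7/31 - 1) - 484 = -24/31 - 484 = -15028/31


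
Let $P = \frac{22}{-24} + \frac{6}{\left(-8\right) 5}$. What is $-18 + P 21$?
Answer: $- \frac{202}{5} \approx -40.4$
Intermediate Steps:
$P = - \frac{16}{15}$ ($P = 22 \left(- \frac{1}{24}\right) + \frac{6}{-40} = - \frac{11}{12} + 6 \left(- \frac{1}{40}\right) = - \frac{11}{12} - \frac{3}{20} = - \frac{16}{15} \approx -1.0667$)
$-18 + P 21 = -18 - \frac{112}{5} = - \frac{202}{5}$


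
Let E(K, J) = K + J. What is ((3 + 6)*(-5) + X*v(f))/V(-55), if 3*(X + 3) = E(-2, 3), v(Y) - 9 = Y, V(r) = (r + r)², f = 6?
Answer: -17/2420 ≈ -0.0070248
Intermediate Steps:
V(r) = 4*r² (V(r) = (2*r)² = 4*r²)
v(Y) = 9 + Y
E(K, J) = J + K
X = -8/3 (X = -3 + (3 - 2)/3 = -3 + (⅓)*1 = -3 + ⅓ = -8/3 ≈ -2.6667)
((3 + 6)*(-5) + X*v(f))/V(-55) = ((3 + 6)*(-5) - 8*(9 + 6)/3)/((4*(-55)²)) = (9*(-5) - 8/3*15)/((4*3025)) = (-45 - 40)/12100 = -85*1/12100 = -17/2420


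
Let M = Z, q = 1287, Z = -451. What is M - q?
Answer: -1738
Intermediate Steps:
M = -451
M - q = -451 - 1*1287 = -451 - 1287 = -1738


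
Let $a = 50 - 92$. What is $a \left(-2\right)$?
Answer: $84$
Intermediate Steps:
$a = -42$
$a \left(-2\right) = \left(-42\right) \left(-2\right) = 84$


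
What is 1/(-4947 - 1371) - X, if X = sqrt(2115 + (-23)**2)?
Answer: -1/6318 - 2*sqrt(661) ≈ -51.420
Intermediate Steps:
X = 2*sqrt(661) (X = sqrt(2115 + 529) = sqrt(2644) = 2*sqrt(661) ≈ 51.420)
1/(-4947 - 1371) - X = 1/(-4947 - 1371) - 2*sqrt(661) = 1/(-6318) - 2*sqrt(661) = -1/6318 - 2*sqrt(661)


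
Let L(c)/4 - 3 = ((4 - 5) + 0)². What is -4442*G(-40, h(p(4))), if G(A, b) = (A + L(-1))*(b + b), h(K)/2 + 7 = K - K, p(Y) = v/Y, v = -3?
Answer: -2985024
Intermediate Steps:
p(Y) = -3/Y
h(K) = -14 (h(K) = -14 + 2*(K - K) = -14 + 2*0 = -14 + 0 = -14)
L(c) = 16 (L(c) = 12 + 4*((4 - 5) + 0)² = 12 + 4*(-1 + 0)² = 12 + 4*(-1)² = 12 + 4*1 = 12 + 4 = 16)
G(A, b) = 2*b*(16 + A) (G(A, b) = (A + 16)*(b + b) = (16 + A)*(2*b) = 2*b*(16 + A))
-4442*G(-40, h(p(4))) = -8884*(-14)*(16 - 40) = -8884*(-14)*(-24) = -4442*672 = -2985024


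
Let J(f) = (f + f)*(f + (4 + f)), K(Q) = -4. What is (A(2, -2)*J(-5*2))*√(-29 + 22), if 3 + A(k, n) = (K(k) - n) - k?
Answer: -2240*I*√7 ≈ -5926.5*I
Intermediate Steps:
J(f) = 2*f*(4 + 2*f) (J(f) = (2*f)*(4 + 2*f) = 2*f*(4 + 2*f))
A(k, n) = -7 - k - n (A(k, n) = -3 + ((-4 - n) - k) = -3 + (-4 - k - n) = -7 - k - n)
(A(2, -2)*J(-5*2))*√(-29 + 22) = ((-7 - 1*2 - 1*(-2))*(4*(-5*2)*(2 - 5*2)))*√(-29 + 22) = ((-7 - 2 + 2)*(4*(-10)*(2 - 10)))*√(-7) = (-28*(-10)*(-8))*(I*√7) = (-7*320)*(I*√7) = -2240*I*√7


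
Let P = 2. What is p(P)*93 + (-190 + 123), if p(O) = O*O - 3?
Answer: 26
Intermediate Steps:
p(O) = -3 + O**2 (p(O) = O**2 - 3 = -3 + O**2)
p(P)*93 + (-190 + 123) = (-3 + 2**2)*93 + (-190 + 123) = (-3 + 4)*93 - 67 = 1*93 - 67 = 93 - 67 = 26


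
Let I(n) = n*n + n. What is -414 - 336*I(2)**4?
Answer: -435870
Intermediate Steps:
I(n) = n + n**2 (I(n) = n**2 + n = n + n**2)
-414 - 336*I(2)**4 = -414 - 336*16*(1 + 2)**4 = -414 - 336*(2*3)**4 = -414 - 336*6**4 = -414 - 336*1296 = -414 - 435456 = -435870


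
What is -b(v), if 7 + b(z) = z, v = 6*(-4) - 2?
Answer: 33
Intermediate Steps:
v = -26 (v = -24 - 2 = -26)
b(z) = -7 + z
-b(v) = -(-7 - 26) = -1*(-33) = 33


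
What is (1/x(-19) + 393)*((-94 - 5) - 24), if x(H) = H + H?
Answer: -1836759/38 ≈ -48336.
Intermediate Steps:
x(H) = 2*H
(1/x(-19) + 393)*((-94 - 5) - 24) = (1/(2*(-19)) + 393)*((-94 - 5) - 24) = (1/(-38) + 393)*(-99 - 24) = (-1/38 + 393)*(-123) = (14933/38)*(-123) = -1836759/38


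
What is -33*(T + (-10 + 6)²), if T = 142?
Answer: -5214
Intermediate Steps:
-33*(T + (-10 + 6)²) = -33*(142 + (-10 + 6)²) = -33*(142 + (-4)²) = -33*(142 + 16) = -33*158 = -5214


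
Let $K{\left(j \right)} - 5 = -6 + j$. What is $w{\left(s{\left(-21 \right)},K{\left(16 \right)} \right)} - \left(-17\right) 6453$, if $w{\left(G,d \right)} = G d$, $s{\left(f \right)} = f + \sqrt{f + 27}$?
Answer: $109386 + 15 \sqrt{6} \approx 1.0942 \cdot 10^{5}$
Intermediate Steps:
$s{\left(f \right)} = f + \sqrt{27 + f}$
$K{\left(j \right)} = -1 + j$ ($K{\left(j \right)} = 5 + \left(-6 + j\right) = -1 + j$)
$w{\left(s{\left(-21 \right)},K{\left(16 \right)} \right)} - \left(-17\right) 6453 = \left(-21 + \sqrt{27 - 21}\right) \left(-1 + 16\right) - \left(-17\right) 6453 = \left(-21 + \sqrt{6}\right) 15 - -109701 = \left(-315 + 15 \sqrt{6}\right) + 109701 = 109386 + 15 \sqrt{6}$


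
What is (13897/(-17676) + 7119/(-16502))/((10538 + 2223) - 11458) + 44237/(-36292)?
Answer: -525815637866374/431048278797111 ≈ -1.2199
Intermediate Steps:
(13897/(-17676) + 7119/(-16502))/((10538 + 2223) - 11458) + 44237/(-36292) = (13897*(-1/17676) + 7119*(-1/16502))/(12761 - 11458) + 44237*(-1/36292) = (-13897/17676 - 7119/16502)/1303 - 44237/36292 = -177581869/145844676*1/1303 - 44237/36292 = -177581869/190035612828 - 44237/36292 = -525815637866374/431048278797111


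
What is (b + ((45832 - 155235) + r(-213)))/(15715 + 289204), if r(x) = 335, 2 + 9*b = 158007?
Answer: -823607/2744271 ≈ -0.30012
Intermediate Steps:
b = 158005/9 (b = -2/9 + (⅑)*158007 = -2/9 + 52669/3 = 158005/9 ≈ 17556.)
(b + ((45832 - 155235) + r(-213)))/(15715 + 289204) = (158005/9 + ((45832 - 155235) + 335))/(15715 + 289204) = (158005/9 + (-109403 + 335))/304919 = (158005/9 - 109068)*(1/304919) = -823607/9*1/304919 = -823607/2744271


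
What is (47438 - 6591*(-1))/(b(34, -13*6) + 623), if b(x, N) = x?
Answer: 54029/657 ≈ 82.236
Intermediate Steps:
(47438 - 6591*(-1))/(b(34, -13*6) + 623) = (47438 - 6591*(-1))/(34 + 623) = (47438 + 6591)/657 = 54029*(1/657) = 54029/657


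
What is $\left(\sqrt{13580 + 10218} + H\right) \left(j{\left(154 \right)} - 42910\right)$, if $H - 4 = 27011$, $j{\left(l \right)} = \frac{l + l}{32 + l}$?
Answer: $- \frac{35934236380}{31} - \frac{3990476 \sqrt{23798}}{93} \approx -1.1658 \cdot 10^{9}$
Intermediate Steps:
$j{\left(l \right)} = \frac{2 l}{32 + l}$
$H = 27015$ ($H = 4 + 27011 = 27015$)
$\left(\sqrt{13580 + 10218} + H\right) \left(j{\left(154 \right)} - 42910\right) = \left(\sqrt{13580 + 10218} + 27015\right) \left(2 \cdot 154 \frac{1}{32 + 154} - 42910\right) = \left(\sqrt{23798} + 27015\right) \left(2 \cdot 154 \cdot \frac{1}{186} - 42910\right) = \left(27015 + \sqrt{23798}\right) \left(2 \cdot 154 \cdot \frac{1}{186} - 42910\right) = \left(27015 + \sqrt{23798}\right) \left(\frac{154}{93} - 42910\right) = \left(27015 + \sqrt{23798}\right) \left(- \frac{3990476}{93}\right) = - \frac{35934236380}{31} - \frac{3990476 \sqrt{23798}}{93}$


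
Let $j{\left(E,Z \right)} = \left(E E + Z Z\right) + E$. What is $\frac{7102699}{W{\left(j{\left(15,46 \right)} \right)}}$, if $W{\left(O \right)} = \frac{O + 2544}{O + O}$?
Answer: $\frac{8366979422}{1225} \approx 6.8302 \cdot 10^{6}$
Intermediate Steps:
$j{\left(E,Z \right)} = E + E^{2} + Z^{2}$ ($j{\left(E,Z \right)} = \left(E^{2} + Z^{2}\right) + E = E + E^{2} + Z^{2}$)
$W{\left(O \right)} = \frac{2544 + O}{2 O}$
$\frac{7102699}{W{\left(j{\left(15,46 \right)} \right)}} = \frac{7102699}{\frac{1}{2} \frac{1}{15 + 15^{2} + 46^{2}} \left(2544 + \left(15 + 15^{2} + 46^{2}\right)\right)} = \frac{7102699}{\frac{1}{2} \frac{1}{15 + 225 + 2116} \left(2544 + \left(15 + 225 + 2116\right)\right)} = \frac{7102699}{\frac{1}{2} \cdot \frac{1}{2356} \left(2544 + 2356\right)} = \frac{7102699}{\frac{1}{2} \cdot \frac{1}{2356} \cdot 4900} = \frac{7102699}{\frac{1225}{1178}} = 7102699 \cdot \frac{1178}{1225} = \frac{8366979422}{1225}$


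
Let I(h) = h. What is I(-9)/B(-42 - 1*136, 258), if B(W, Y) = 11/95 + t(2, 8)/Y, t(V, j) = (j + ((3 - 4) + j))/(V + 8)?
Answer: -147060/1987 ≈ -74.011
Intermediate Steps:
t(V, j) = (-1 + 2*j)/(8 + V) (t(V, j) = (j + (-1 + j))/(8 + V) = (-1 + 2*j)/(8 + V))
B(W, Y) = 11/95 + 3/(2*Y) (B(W, Y) = 11/95 + ((-1 + 2*8)/(8 + 2))/Y = 11*(1/95) + ((-1 + 16)/10)/Y = 11/95 + ((⅒)*15)/Y = 11/95 + 3/(2*Y))
I(-9)/B(-42 - 1*136, 258) = -9*49020/(285 + 22*258) = -9*49020/(285 + 5676) = -9/((1/190)*(1/258)*5961) = -9/1987/16340 = -9*16340/1987 = -147060/1987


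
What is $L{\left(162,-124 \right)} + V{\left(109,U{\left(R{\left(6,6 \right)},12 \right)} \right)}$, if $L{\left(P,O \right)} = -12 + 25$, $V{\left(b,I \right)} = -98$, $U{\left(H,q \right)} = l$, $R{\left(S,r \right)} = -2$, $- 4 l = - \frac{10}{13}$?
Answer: $-85$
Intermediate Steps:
$l = \frac{5}{26}$ ($l = - \frac{\left(-10\right) \frac{1}{13}}{4} = \left(- \frac{1}{4}\right) \left(- \frac{10}{13}\right) = \frac{5}{26} \approx 0.19231$)
$U{\left(H,q \right)} = \frac{5}{26}$
$L{\left(P,O \right)} = 13$
$L{\left(162,-124 \right)} + V{\left(109,U{\left(R{\left(6,6 \right)},12 \right)} \right)} = 13 - 98 = -85$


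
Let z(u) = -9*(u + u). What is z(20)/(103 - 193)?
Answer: 4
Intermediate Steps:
z(u) = -18*u
z(20)/(103 - 193) = (-18*20)/(103 - 193) = -360/(-90) = -360*(-1/90) = 4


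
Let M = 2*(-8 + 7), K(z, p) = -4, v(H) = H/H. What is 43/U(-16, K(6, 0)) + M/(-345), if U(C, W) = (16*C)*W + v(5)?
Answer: 3377/70725 ≈ 0.047748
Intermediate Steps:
v(H) = 1
M = -2 (M = 2*(-1) = -2)
U(C, W) = 1 + 16*C*W (U(C, W) = (16*C)*W + 1 = 16*C*W + 1 = 1 + 16*C*W)
43/U(-16, K(6, 0)) + M/(-345) = 43/(1 + 16*(-16)*(-4)) - 2/(-345) = 43/(1 + 1024) - 2*(-1/345) = 43/1025 + 2/345 = 3377/70725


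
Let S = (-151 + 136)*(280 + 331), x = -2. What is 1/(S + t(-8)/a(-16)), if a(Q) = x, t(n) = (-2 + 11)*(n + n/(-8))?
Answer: -2/18267 ≈ -0.00010949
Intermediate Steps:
t(n) = 63*n/8 (t(n) = 9*(n + n*(-1/8)) = 9*(n - n/8) = 9*(7*n/8) = 63*n/8)
a(Q) = -2
S = -9165 (S = -15*611 = -9165)
1/(S + t(-8)/a(-16)) = 1/(-9165 + ((63/8)*(-8))/(-2)) = 1/(-9165 - 63*(-1/2)) = 1/(-9165 + 63/2) = 1/(-18267/2) = -2/18267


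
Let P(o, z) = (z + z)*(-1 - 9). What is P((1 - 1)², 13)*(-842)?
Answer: 218920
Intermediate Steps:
P(o, z) = -20*z (P(o, z) = (2*z)*(-10) = -20*z)
P((1 - 1)², 13)*(-842) = -20*13*(-842) = -260*(-842) = 218920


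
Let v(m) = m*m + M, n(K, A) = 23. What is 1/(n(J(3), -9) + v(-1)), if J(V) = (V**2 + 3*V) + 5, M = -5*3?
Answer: 1/9 ≈ 0.11111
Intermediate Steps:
M = -15
J(V) = 5 + V**2 + 3*V
v(m) = -15 + m**2 (v(m) = m*m - 15 = m**2 - 15 = -15 + m**2)
1/(n(J(3), -9) + v(-1)) = 1/(23 + (-15 + (-1)**2)) = 1/(23 + (-15 + 1)) = 1/(23 - 14) = 1/9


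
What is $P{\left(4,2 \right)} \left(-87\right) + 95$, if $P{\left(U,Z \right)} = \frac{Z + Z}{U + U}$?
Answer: $\frac{103}{2} \approx 51.5$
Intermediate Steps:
$P{\left(U,Z \right)} = \frac{Z}{U}$ ($P{\left(U,Z \right)} = \frac{2 Z}{2 U} = 2 Z \frac{1}{2 U} = \frac{Z}{U}$)
$P{\left(4,2 \right)} \left(-87\right) + 95 = \frac{2}{4} \left(-87\right) + 95 = 2 \cdot \frac{1}{4} \left(-87\right) + 95 = \frac{1}{2} \left(-87\right) + 95 = - \frac{87}{2} + 95 = \frac{103}{2}$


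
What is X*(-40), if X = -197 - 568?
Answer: 30600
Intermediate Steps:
X = -765
X*(-40) = -765*(-40) = 30600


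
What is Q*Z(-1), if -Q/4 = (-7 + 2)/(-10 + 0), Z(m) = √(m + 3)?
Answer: -2*√2 ≈ -2.8284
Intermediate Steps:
Z(m) = √(3 + m)
Q = -2 (Q = -4*(-7 + 2)/(-10 + 0) = -(-20)/(-10) = -(-20)*(-1)/10 = -4*½ = -2)
Q*Z(-1) = -2*√(3 - 1) = -2*√2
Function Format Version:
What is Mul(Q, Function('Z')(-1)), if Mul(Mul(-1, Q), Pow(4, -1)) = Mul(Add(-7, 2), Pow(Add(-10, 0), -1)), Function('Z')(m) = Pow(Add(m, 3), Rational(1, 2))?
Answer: Mul(-2, Pow(2, Rational(1, 2))) ≈ -2.8284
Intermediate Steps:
Function('Z')(m) = Pow(Add(3, m), Rational(1, 2))
Q = -2 (Q = Mul(-4, Mul(Add(-7, 2), Pow(Add(-10, 0), -1))) = Mul(-4, Mul(-5, Pow(-10, -1))) = Mul(-4, Mul(-5, Rational(-1, 10))) = Mul(-4, Rational(1, 2)) = -2)
Mul(Q, Function('Z')(-1)) = Mul(-2, Pow(Add(3, -1), Rational(1, 2))) = Mul(-2, Pow(2, Rational(1, 2)))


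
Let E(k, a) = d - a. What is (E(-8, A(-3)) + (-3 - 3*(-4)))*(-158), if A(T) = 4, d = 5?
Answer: -1580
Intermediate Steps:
E(k, a) = 5 - a
(E(-8, A(-3)) + (-3 - 3*(-4)))*(-158) = ((5 - 1*4) + (-3 - 3*(-4)))*(-158) = ((5 - 4) + (-3 + 12))*(-158) = (1 + 9)*(-158) = 10*(-158) = -1580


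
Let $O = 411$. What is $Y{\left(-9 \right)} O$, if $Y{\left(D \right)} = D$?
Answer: $-3699$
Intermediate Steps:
$Y{\left(-9 \right)} O = \left(-9\right) 411 = -3699$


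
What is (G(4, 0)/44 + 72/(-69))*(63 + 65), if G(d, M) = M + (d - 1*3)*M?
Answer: -3072/23 ≈ -133.57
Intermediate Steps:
G(d, M) = M + M*(-3 + d) (G(d, M) = M + (d - 3)*M = M + (-3 + d)*M = M + M*(-3 + d))
(G(4, 0)/44 + 72/(-69))*(63 + 65) = ((0*(-2 + 4))/44 + 72/(-69))*(63 + 65) = ((0*2)*(1/44) + 72*(-1/69))*128 = (0*(1/44) - 24/23)*128 = (0 - 24/23)*128 = -24/23*128 = -3072/23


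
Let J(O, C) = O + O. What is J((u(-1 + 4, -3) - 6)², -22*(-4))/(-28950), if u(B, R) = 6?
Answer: 0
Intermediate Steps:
J(O, C) = 2*O
J((u(-1 + 4, -3) - 6)², -22*(-4))/(-28950) = (2*(6 - 6)²)/(-28950) = (2*0²)*(-1/28950) = (2*0)*(-1/28950) = 0*(-1/28950) = 0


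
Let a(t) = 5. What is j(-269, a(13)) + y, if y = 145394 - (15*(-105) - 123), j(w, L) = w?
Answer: 146823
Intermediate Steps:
y = 147092 (y = 145394 - (-1575 - 123) = 145394 - 1*(-1698) = 145394 + 1698 = 147092)
j(-269, a(13)) + y = -269 + 147092 = 146823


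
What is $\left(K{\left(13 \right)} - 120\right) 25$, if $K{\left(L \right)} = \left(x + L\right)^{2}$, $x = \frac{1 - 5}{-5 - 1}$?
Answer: $\frac{15025}{9} \approx 1669.4$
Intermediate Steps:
$x = \frac{2}{3}$ ($x = - \frac{4}{-6} = \left(-4\right) \left(- \frac{1}{6}\right) = \frac{2}{3} \approx 0.66667$)
$K{\left(L \right)} = \left(\frac{2}{3} + L\right)^{2}$
$\left(K{\left(13 \right)} - 120\right) 25 = \left(\frac{\left(2 + 3 \cdot 13\right)^{2}}{9} - 120\right) 25 = \left(\frac{\left(2 + 39\right)^{2}}{9} - 120\right) 25 = \left(\frac{41^{2}}{9} - 120\right) 25 = \left(\frac{1}{9} \cdot 1681 - 120\right) 25 = \left(\frac{1681}{9} - 120\right) 25 = \frac{601}{9} \cdot 25 = \frac{15025}{9}$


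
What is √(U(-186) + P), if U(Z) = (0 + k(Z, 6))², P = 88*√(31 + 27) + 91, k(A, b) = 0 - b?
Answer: √(127 + 88*√58) ≈ 28.235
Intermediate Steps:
k(A, b) = -b
P = 91 + 88*√58 (P = 88*√58 + 91 = 91 + 88*√58 ≈ 761.19)
U(Z) = 36 (U(Z) = (0 - 1*6)² = (0 - 6)² = (-6)² = 36)
√(U(-186) + P) = √(36 + (91 + 88*√58)) = √(127 + 88*√58)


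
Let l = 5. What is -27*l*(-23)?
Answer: 3105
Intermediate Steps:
-27*l*(-23) = -27*5*(-23) = -135*(-23) = 3105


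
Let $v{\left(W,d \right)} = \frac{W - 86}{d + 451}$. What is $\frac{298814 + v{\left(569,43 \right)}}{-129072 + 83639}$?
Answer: $- \frac{147614599}{22443902} \approx -6.577$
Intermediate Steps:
$v{\left(W,d \right)} = \frac{-86 + W}{451 + d}$
$\frac{298814 + v{\left(569,43 \right)}}{-129072 + 83639} = \frac{298814 + \frac{-86 + 569}{451 + 43}}{-129072 + 83639} = \frac{298814 + \frac{1}{494} \cdot 483}{-45433} = \left(298814 + \frac{1}{494} \cdot 483\right) \left(- \frac{1}{45433}\right) = \left(298814 + \frac{483}{494}\right) \left(- \frac{1}{45433}\right) = \frac{147614599}{494} \left(- \frac{1}{45433}\right) = - \frac{147614599}{22443902}$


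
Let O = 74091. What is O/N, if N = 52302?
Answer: 24697/17434 ≈ 1.4166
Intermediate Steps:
O/N = 74091/52302 = 74091*(1/52302) = 24697/17434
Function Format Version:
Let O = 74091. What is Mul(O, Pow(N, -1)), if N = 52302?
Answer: Rational(24697, 17434) ≈ 1.4166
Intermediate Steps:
Mul(O, Pow(N, -1)) = Mul(74091, Pow(52302, -1)) = Mul(74091, Rational(1, 52302)) = Rational(24697, 17434)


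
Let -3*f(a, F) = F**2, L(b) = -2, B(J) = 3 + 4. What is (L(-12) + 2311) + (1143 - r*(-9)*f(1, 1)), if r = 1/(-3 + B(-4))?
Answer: 13805/4 ≈ 3451.3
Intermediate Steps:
B(J) = 7
r = 1/4 (r = 1/(-3 + 7) = 1/4 ≈ 0.25000)
f(a, F) = -F**2/3
(L(-12) + 2311) + (1143 - r*(-9)*f(1, 1)) = (-2 + 2311) + (1143 - (1/4)*(-9)*(-1/3*1**2)) = 2309 + (1143 - (-9)*(-1/3*1)/4) = 2309 + (1143 - (-9)*(-1)/(4*3)) = 2309 + (1143 - 1*3/4) = 2309 + (1143 - 3/4) = 2309 + 4569/4 = 13805/4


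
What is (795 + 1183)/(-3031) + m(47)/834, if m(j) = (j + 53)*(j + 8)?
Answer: 7510424/1263927 ≈ 5.9421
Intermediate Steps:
m(j) = (8 + j)*(53 + j) (m(j) = (53 + j)*(8 + j) = (8 + j)*(53 + j))
(795 + 1183)/(-3031) + m(47)/834 = (795 + 1183)/(-3031) + (424 + 47² + 61*47)/834 = 1978*(-1/3031) + (424 + 2209 + 2867)*(1/834) = -1978/3031 + 5500*(1/834) = -1978/3031 + 2750/417 = 7510424/1263927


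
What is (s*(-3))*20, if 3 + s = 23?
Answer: -1200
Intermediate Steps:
s = 20 (s = -3 + 23 = 20)
(s*(-3))*20 = (20*(-3))*20 = -60*20 = -1200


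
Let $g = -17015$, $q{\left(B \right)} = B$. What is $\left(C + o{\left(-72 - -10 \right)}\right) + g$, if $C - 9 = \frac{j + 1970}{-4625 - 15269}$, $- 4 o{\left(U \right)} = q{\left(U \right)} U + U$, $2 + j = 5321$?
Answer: $- \frac{178567215}{9947} \approx -17952.0$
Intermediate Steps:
$j = 5319$ ($j = -2 + 5321 = 5319$)
$o{\left(U \right)} = - \frac{U}{4} - \frac{U^{2}}{4}$ ($o{\left(U \right)} = - \frac{U U + U}{4} = - \frac{U^{2} + U}{4} = - \frac{U + U^{2}}{4} = - \frac{U}{4} - \frac{U^{2}}{4}$)
$C = \frac{171757}{19894}$ ($C = 9 + \frac{5319 + 1970}{-4625 - 15269} = 9 + \frac{7289}{-19894} = 9 + 7289 \left(- \frac{1}{19894}\right) = 9 - \frac{7289}{19894} = \frac{171757}{19894} \approx 8.6336$)
$\left(C + o{\left(-72 - -10 \right)}\right) + g = \left(\frac{171757}{19894} - \frac{\left(-72 - -10\right) \left(1 - 62\right)}{4}\right) - 17015 = \left(\frac{171757}{19894} - \frac{\left(-72 + 10\right) \left(1 + \left(-72 + 10\right)\right)}{4}\right) - 17015 = \left(\frac{171757}{19894} - - \frac{31 \left(1 - 62\right)}{2}\right) - 17015 = \left(\frac{171757}{19894} - \left(- \frac{31}{2}\right) \left(-61\right)\right) - 17015 = \left(\frac{171757}{19894} - \frac{1891}{2}\right) - 17015 = - \frac{9319010}{9947} - 17015 = - \frac{178567215}{9947}$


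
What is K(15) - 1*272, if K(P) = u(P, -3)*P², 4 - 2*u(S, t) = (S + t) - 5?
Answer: -1219/2 ≈ -609.50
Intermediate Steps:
u(S, t) = 9/2 - S/2 - t/2 (u(S, t) = 2 - ((S + t) - 5)/2 = 2 - (-5 + S + t)/2 = 2 + (5/2 - S/2 - t/2) = 9/2 - S/2 - t/2)
K(P) = P²*(6 - P/2) (K(P) = (9/2 - P/2 - ½*(-3))*P² = (9/2 - P/2 + 3/2)*P² = (6 - P/2)*P² = P²*(6 - P/2))
K(15) - 1*272 = (½)*15²*(12 - 1*15) - 1*272 = (½)*225*(12 - 15) - 272 = (½)*225*(-3) - 272 = -675/2 - 272 = -1219/2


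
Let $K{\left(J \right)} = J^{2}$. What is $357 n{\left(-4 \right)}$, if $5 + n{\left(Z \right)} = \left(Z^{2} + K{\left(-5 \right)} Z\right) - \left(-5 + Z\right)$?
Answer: $-28560$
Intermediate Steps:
$n{\left(Z \right)} = Z^{2} + 24 Z$ ($n{\left(Z \right)} = -5 - \left(-5 + Z - Z^{2} - \left(-5\right)^{2} Z\right) = -5 - \left(-5 - Z^{2} - 24 Z\right) = -5 + \left(5 + Z^{2} + 24 Z\right) = Z^{2} + 24 Z$)
$357 n{\left(-4 \right)} = 357 \left(- 4 \left(24 - 4\right)\right) = 357 \left(\left(-4\right) 20\right) = 357 \left(-80\right) = -28560$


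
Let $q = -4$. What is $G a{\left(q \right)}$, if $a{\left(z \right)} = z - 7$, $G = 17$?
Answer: $-187$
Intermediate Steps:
$a{\left(z \right)} = -7 + z$
$G a{\left(q \right)} = 17 \left(-7 - 4\right) = 17 \left(-11\right) = -187$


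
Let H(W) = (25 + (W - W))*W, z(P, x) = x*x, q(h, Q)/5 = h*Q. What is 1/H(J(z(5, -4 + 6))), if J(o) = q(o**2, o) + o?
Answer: 1/8100 ≈ 0.00012346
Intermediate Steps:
q(h, Q) = 5*Q*h (q(h, Q) = 5*(h*Q) = 5*(Q*h) = 5*Q*h)
z(P, x) = x**2
J(o) = o + 5*o**3 (J(o) = 5*o*o**2 + o = 5*o**3 + o = o + 5*o**3)
H(W) = 25*W (H(W) = (25 + 0)*W = 25*W)
1/H(J(z(5, -4 + 6))) = 1/(25*((-4 + 6)**2 + 5*((-4 + 6)**2)**3)) = 1/(25*(2**2 + 5*(2**2)**3)) = 1/(25*(4 + 5*4**3)) = 1/(25*(4 + 5*64)) = 1/(25*(4 + 320)) = 1/(25*324) = 1/8100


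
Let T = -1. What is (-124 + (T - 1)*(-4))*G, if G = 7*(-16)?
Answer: 12992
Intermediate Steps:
G = -112
(-124 + (T - 1)*(-4))*G = (-124 + (-1 - 1)*(-4))*(-112) = (-124 - 2*(-4))*(-112) = (-124 + 8)*(-112) = -116*(-112) = 12992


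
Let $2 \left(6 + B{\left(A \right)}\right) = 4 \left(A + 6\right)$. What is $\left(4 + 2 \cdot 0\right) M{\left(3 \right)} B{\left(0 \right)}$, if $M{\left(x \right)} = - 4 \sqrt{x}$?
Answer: $- 96 \sqrt{3} \approx -166.28$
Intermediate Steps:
$B{\left(A \right)} = 6 + 2 A$ ($B{\left(A \right)} = -6 + \frac{4 \left(A + 6\right)}{2} = -6 + \frac{4 \left(6 + A\right)}{2} = -6 + \frac{24 + 4 A}{2} = -6 + \left(12 + 2 A\right) = 6 + 2 A$)
$\left(4 + 2 \cdot 0\right) M{\left(3 \right)} B{\left(0 \right)} = \left(4 + 2 \cdot 0\right) \left(- 4 \sqrt{3}\right) \left(6 + 2 \cdot 0\right) = \left(4 + 0\right) \left(- 4 \sqrt{3}\right) \left(6 + 0\right) = 4 \left(- 4 \sqrt{3}\right) 6 = - 16 \sqrt{3} \cdot 6 = - 96 \sqrt{3}$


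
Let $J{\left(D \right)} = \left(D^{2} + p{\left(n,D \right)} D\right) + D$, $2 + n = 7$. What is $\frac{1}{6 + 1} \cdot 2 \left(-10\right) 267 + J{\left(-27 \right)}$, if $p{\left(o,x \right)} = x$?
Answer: $\frac{4677}{7} \approx 668.14$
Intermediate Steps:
$n = 5$ ($n = -2 + 7 = 5$)
$J{\left(D \right)} = D + 2 D^{2}$ ($J{\left(D \right)} = \left(D^{2} + D D\right) + D = \left(D^{2} + D^{2}\right) + D = 2 D^{2} + D = D + 2 D^{2}$)
$\frac{1}{6 + 1} \cdot 2 \left(-10\right) 267 + J{\left(-27 \right)} = \frac{1}{6 + 1} \cdot 2 \left(-10\right) 267 - 27 \left(1 + 2 \left(-27\right)\right) = \frac{1}{7} \cdot 2 \left(-10\right) 267 - 27 \left(1 - 54\right) = \frac{1}{7} \cdot 2 \left(-10\right) 267 - -1431 = \frac{2}{7} \left(-10\right) 267 + 1431 = \left(- \frac{20}{7}\right) 267 + 1431 = - \frac{5340}{7} + 1431 = \frac{4677}{7}$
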